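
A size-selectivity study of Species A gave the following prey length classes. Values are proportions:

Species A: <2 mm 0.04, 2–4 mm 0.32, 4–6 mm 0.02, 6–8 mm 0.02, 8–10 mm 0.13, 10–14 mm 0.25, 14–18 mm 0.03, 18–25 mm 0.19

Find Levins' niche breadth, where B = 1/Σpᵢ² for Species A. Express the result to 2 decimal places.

Σpᵢ² = 0.04² + 0.32² + 0.02² + 0.02² + 0.13² + 0.25² + 0.03² + 0.19² = 0.0016 + 0.1024 + 0.0004 + 0.0004 + 0.0169 + 0.0625 + 0.0009 + 0.0361 = 0.2212
B = 1 / 0.2212 = 4.5208

4.52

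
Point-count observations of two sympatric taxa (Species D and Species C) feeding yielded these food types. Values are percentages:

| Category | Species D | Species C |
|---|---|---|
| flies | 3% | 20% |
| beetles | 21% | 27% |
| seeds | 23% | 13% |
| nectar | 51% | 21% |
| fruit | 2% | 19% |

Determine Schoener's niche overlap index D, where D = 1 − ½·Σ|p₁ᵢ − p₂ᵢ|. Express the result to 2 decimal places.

Convert percentages to proportions (divide by 100).
Σ|p₁ᵢ − p₂ᵢ| = 0.17 + 0.06 + 0.10 + 0.30 + 0.17 = 0.80
D = 1 − ½ × 0.80 = 1 − 0.400 = 0.6000

0.60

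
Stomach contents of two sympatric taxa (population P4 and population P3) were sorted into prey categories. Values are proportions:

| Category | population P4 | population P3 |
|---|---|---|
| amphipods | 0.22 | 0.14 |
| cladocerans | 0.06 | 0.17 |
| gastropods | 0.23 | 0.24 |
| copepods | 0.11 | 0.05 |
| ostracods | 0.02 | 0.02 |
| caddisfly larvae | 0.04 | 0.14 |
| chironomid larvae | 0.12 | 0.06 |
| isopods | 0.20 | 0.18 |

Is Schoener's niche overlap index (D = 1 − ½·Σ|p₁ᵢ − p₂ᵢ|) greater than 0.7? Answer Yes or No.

Yes

Σ|p₁ᵢ − p₂ᵢ| = 0.08 + 0.11 + 0.01 + 0.06 + 0.00 + 0.10 + 0.06 + 0.02 = 0.44
D = 1 − ½ × 0.44 = 1 − 0.220 = 0.7800
D = 0.7800 > 0.7 → Yes.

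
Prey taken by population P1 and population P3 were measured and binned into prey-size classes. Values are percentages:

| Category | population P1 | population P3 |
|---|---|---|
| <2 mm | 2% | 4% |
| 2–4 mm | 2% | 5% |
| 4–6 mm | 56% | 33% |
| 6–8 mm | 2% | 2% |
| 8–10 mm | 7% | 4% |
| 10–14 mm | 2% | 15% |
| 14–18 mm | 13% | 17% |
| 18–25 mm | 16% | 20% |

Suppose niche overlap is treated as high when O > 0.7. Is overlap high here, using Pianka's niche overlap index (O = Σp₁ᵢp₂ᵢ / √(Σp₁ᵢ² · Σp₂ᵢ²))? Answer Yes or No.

Convert percentages to proportions (divide by 100).
Σ p₁ᵢp₂ᵢ = 0.0008 + 0.0010 + 0.1848 + 0.0004 + 0.0028 + 0.0030 + 0.0221 + 0.0320 = 0.2469
Σp_1ᵢ² = 0.02² + 0.02² + 0.56² + 0.02² + 0.07² + 0.02² + 0.13² + 0.16² = 0.0004 + 0.0004 + 0.3136 + 0.0004 + 0.0049 + 0.0004 + 0.0169 + 0.0256 = 0.3626
Σp_2ᵢ² = 0.04² + 0.05² + 0.33² + 0.02² + 0.04² + 0.15² + 0.17² + 0.20² = 0.0016 + 0.0025 + 0.1089 + 0.0004 + 0.0016 + 0.0225 + 0.0289 + 0.0400 = 0.2064
O = 0.2469 / √(0.3626 × 0.2064) = 0.2469 / 0.27357 = 0.9025
O = 0.9025 > 0.7 → Yes.

Yes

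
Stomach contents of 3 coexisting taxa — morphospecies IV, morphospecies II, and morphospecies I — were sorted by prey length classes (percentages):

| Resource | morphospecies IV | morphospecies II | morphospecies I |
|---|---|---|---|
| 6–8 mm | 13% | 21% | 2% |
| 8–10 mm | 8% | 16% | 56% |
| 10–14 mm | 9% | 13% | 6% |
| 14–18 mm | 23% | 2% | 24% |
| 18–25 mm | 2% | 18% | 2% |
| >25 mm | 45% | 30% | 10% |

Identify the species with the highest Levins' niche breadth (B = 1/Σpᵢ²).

morphospecies II

Convert percentages to proportions (divide by 100).
Σp_IVᵢ² = 0.13² + 0.08² + 0.09² + 0.23² + 0.02² + 0.45² = 0.0169 + 0.0064 + 0.0081 + 0.0529 + 0.0004 + 0.2025 = 0.2872
B_IV = 1 / 0.2872 = 3.4819
Σp_IIᵢ² = 0.21² + 0.16² + 0.13² + 0.02² + 0.18² + 0.30² = 0.0441 + 0.0256 + 0.0169 + 0.0004 + 0.0324 + 0.0900 = 0.2094
B_II = 1 / 0.2094 = 4.7755
Σp_Iᵢ² = 0.02² + 0.56² + 0.06² + 0.24² + 0.02² + 0.10² = 0.0004 + 0.3136 + 0.0036 + 0.0576 + 0.0004 + 0.0100 = 0.3856
B_I = 1 / 0.3856 = 2.5934
Highest B → broadest niche (most generalist): morphospecies II (B = 4.78).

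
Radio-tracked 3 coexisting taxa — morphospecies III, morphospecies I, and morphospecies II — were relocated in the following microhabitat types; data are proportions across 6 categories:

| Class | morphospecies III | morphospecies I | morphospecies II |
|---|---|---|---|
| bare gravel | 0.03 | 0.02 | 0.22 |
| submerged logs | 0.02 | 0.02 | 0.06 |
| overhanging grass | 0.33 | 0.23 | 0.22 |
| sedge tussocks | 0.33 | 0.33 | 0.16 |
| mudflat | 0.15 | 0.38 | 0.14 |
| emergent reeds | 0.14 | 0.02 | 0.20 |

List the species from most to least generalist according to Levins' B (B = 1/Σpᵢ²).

morphospecies II > morphospecies III > morphospecies I

Σp_IIIᵢ² = 0.03² + 0.02² + 0.33² + 0.33² + 0.15² + 0.14² = 0.0009 + 0.0004 + 0.1089 + 0.1089 + 0.0225 + 0.0196 = 0.2612
B_III = 1 / 0.2612 = 3.8285
Σp_Iᵢ² = 0.02² + 0.02² + 0.23² + 0.33² + 0.38² + 0.02² = 0.0004 + 0.0004 + 0.0529 + 0.1089 + 0.1444 + 0.0004 = 0.3074
B_I = 1 / 0.3074 = 3.2531
Σp_IIᵢ² = 0.22² + 0.06² + 0.22² + 0.16² + 0.14² + 0.20² = 0.0484 + 0.0036 + 0.0484 + 0.0256 + 0.0196 + 0.0400 = 0.1856
B_II = 1 / 0.1856 = 5.3879
Ranking by B (broadest → narrowest): morphospecies II (5.39) > morphospecies III (3.83) > morphospecies I (3.25)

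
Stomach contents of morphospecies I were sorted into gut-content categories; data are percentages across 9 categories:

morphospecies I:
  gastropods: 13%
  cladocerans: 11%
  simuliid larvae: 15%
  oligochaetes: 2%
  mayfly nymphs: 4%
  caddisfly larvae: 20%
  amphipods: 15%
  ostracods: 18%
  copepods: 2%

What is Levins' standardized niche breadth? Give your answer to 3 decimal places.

0.715

Convert percentages to proportions (divide by 100).
Σpᵢ² = 0.13² + 0.11² + 0.15² + 0.02² + 0.04² + 0.20² + 0.15² + 0.18² + 0.02² = 0.0169 + 0.0121 + 0.0225 + 0.0004 + 0.0016 + 0.0400 + 0.0225 + 0.0324 + 0.0004 = 0.1488
B = 1 / 0.1488 = 6.72043
Bₛ = (B − 1)/(n − 1) = (6.72043 − 1)/(9 − 1) = 5.72043/8 = 0.71505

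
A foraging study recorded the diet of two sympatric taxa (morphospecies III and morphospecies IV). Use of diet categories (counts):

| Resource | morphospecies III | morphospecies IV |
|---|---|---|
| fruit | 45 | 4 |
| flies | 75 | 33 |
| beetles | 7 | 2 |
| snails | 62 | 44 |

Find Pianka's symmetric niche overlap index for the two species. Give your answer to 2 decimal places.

0.91

Proportions for morphospecies III (n=189): 45/189=0.2381, 75/189=0.3968, 7/189=0.0370, 62/189=0.3280
Proportions for morphospecies IV (n=83): 4/83=0.0482, 33/83=0.3976, 2/83=0.0241, 44/83=0.5301
Σ p₁ᵢp₂ᵢ = 0.011476 + 0.157768 + 0.000892 + 0.173873 = 0.344009
Σp_1ᵢ² = 0.2381² + 0.3968² + 0.0370² + 0.3280² = 0.056692 + 0.157450 + 0.001369 + 0.107584 = 0.323095
Σp_2ᵢ² = 0.0482² + 0.3976² + 0.0241² + 0.5301² = 0.002323 + 0.158086 + 0.000581 + 0.281006 = 0.441996
O = 0.344009 / √(0.323095 × 0.441996) = 0.344009 / 0.3778977 = 0.9103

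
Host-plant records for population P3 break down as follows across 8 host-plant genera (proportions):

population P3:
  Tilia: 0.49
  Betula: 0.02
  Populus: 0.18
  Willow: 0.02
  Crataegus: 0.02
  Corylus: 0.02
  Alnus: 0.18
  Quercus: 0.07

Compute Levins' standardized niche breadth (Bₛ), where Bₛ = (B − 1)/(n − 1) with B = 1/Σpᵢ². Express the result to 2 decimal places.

Σpᵢ² = 0.49² + 0.02² + 0.18² + 0.02² + 0.02² + 0.02² + 0.18² + 0.07² = 0.2401 + 0.0004 + 0.0324 + 0.0004 + 0.0004 + 0.0004 + 0.0324 + 0.0049 = 0.3114
B = 1 / 0.3114 = 3.2113
Bₛ = (B − 1)/(n − 1) = (3.2113 − 1)/(8 − 1) = 2.2113/7 = 0.3159

0.32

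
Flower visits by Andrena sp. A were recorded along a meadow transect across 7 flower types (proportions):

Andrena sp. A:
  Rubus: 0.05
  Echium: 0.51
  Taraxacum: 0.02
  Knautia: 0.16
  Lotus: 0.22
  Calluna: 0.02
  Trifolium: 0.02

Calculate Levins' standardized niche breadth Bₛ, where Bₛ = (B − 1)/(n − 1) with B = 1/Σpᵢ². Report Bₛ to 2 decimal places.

0.33

Σpᵢ² = 0.05² + 0.51² + 0.02² + 0.16² + 0.22² + 0.02² + 0.02² = 0.0025 + 0.2601 + 0.0004 + 0.0256 + 0.0484 + 0.0004 + 0.0004 = 0.3378
B = 1 / 0.3378 = 2.9603
Bₛ = (B − 1)/(n − 1) = (2.9603 − 1)/(7 − 1) = 1.9603/6 = 0.3267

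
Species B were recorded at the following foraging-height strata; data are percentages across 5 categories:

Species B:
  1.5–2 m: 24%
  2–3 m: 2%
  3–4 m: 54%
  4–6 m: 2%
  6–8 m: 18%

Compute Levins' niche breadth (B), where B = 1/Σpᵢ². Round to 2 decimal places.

Convert percentages to proportions (divide by 100).
Σpᵢ² = 0.24² + 0.02² + 0.54² + 0.02² + 0.18² = 0.0576 + 0.0004 + 0.2916 + 0.0004 + 0.0324 = 0.3824
B = 1 / 0.3824 = 2.6151

2.62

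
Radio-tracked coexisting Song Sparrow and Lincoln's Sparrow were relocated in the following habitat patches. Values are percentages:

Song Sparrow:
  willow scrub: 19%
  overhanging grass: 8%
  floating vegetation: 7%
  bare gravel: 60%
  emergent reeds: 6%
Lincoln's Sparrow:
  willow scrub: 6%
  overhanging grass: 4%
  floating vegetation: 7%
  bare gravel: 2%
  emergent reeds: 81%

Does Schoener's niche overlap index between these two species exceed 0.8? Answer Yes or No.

No

Convert percentages to proportions (divide by 100).
Σ|p₁ᵢ − p₂ᵢ| = 0.13 + 0.04 + 0.00 + 0.58 + 0.75 = 1.50
D = 1 − ½ × 1.50 = 1 − 0.750 = 0.2500
D = 0.2500 < 0.8 → No.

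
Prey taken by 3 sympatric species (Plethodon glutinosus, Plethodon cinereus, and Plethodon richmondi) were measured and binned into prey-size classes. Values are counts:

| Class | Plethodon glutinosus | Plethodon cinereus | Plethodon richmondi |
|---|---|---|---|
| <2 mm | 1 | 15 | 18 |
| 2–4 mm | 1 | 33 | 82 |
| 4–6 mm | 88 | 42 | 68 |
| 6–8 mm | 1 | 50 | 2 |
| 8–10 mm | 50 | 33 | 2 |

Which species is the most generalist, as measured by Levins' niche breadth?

Plethodon cinereus

Proportions for Plethodon glutinosus (n=141): 1/141=0.0071, 1/141=0.0071, 88/141=0.6241, 1/141=0.0071, 50/141=0.3546
Proportions for Plethodon cinereus (n=173): 15/173=0.0867, 33/173=0.1908, 42/173=0.2428, 50/173=0.2890, 33/173=0.1908
Proportions for Plethodon richmondi (n=172): 18/172=0.1047, 82/172=0.4767, 68/172=0.3953, 2/172=0.0116, 2/172=0.0116
Σp_glutᵢ² = 0.0071² + 0.0071² + 0.6241² + 0.0071² + 0.3546² = 0.000050 + 0.000050 + 0.389501 + 0.000050 + 0.125741 = 0.515392
B_glut = 1 / 0.515392 = 1.9403
Σp_cineᵢ² = 0.0867² + 0.1908² + 0.2428² + 0.2890² + 0.1908² = 0.007517 + 0.036405 + 0.058952 + 0.083521 + 0.036405 = 0.222800
B_cine = 1 / 0.222800 = 4.4883
Σp_richᵢ² = 0.1047² + 0.4767² + 0.3953² + 0.0116² + 0.0116² = 0.010962 + 0.227243 + 0.156262 + 0.000135 + 0.000135 = 0.394737
B_rich = 1 / 0.394737 = 2.5333
Highest B → broadest niche (most generalist): Plethodon cinereus (B = 4.49).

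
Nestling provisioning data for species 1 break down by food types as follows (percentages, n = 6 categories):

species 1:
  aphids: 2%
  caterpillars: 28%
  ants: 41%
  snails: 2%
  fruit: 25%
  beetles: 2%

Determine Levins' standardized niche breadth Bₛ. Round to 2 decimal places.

Convert percentages to proportions (divide by 100).
Σpᵢ² = 0.02² + 0.28² + 0.41² + 0.02² + 0.25² + 0.02² = 0.0004 + 0.0784 + 0.1681 + 0.0004 + 0.0625 + 0.0004 = 0.3102
B = 1 / 0.3102 = 3.2237
Bₛ = (B − 1)/(n − 1) = (3.2237 − 1)/(6 − 1) = 2.2237/5 = 0.4447

0.44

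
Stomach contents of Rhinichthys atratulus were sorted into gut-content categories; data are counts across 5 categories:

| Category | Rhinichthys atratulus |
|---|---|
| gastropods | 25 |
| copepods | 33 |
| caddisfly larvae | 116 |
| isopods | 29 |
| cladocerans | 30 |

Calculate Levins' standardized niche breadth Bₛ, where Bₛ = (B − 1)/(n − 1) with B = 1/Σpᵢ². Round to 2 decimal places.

0.55

Proportions for Rhinichthys atratulus (n=233): 25/233=0.1073, 33/233=0.1416, 116/233=0.4979, 29/233=0.1245, 30/233=0.1288
Σpᵢ² = 0.1073² + 0.1416² + 0.4979² + 0.1245² + 0.1288² = 0.011513 + 0.020051 + 0.247904 + 0.015500 + 0.016589 = 0.311557
B = 1 / 0.311557 = 3.2097
Bₛ = (B − 1)/(n − 1) = (3.2097 − 1)/(5 − 1) = 2.2097/4 = 0.5524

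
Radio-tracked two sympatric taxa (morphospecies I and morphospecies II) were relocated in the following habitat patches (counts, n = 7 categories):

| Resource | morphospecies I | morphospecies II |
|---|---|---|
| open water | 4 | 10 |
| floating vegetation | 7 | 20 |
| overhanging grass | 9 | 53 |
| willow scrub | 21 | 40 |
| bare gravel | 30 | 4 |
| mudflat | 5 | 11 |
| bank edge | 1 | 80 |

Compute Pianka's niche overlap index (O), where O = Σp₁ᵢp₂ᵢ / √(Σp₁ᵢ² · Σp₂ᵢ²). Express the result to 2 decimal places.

0.42

Proportions for morphospecies I (n=77): 4/77=0.0519, 7/77=0.0909, 9/77=0.1169, 21/77=0.2727, 30/77=0.3896, 5/77=0.0649, 1/77=0.0130
Proportions for morphospecies II (n=218): 10/218=0.0459, 20/218=0.0917, 53/218=0.2431, 40/218=0.1835, 4/218=0.0183, 11/218=0.0505, 80/218=0.3670
Σ p₁ᵢp₂ᵢ = 0.002382 + 0.008336 + 0.028418 + 0.050040 + 0.007130 + 0.003277 + 0.004771 = 0.104354
Σp_1ᵢ² = 0.0519² + 0.0909² + 0.1169² + 0.2727² + 0.3896² + 0.0649² + 0.0130² = 0.002694 + 0.008263 + 0.013666 + 0.074365 + 0.151788 + 0.004212 + 0.000169 = 0.255157
Σp_2ᵢ² = 0.0459² + 0.0917² + 0.2431² + 0.1835² + 0.0183² + 0.0505² + 0.3670² = 0.002107 + 0.008409 + 0.059098 + 0.033672 + 0.000335 + 0.002550 + 0.134689 = 0.240860
O = 0.104354 / √(0.255157 × 0.240860) = 0.104354 / 0.2479055 = 0.4209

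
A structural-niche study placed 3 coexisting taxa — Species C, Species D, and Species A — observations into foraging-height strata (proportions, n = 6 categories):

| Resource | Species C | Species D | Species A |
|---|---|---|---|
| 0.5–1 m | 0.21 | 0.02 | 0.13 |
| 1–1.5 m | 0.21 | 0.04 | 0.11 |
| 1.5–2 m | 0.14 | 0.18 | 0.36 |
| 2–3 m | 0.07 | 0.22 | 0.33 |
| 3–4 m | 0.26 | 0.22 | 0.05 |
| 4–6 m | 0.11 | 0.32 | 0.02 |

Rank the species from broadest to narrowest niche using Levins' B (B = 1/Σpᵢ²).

Species C > Species D > Species A

Σp_Cᵢ² = 0.21² + 0.21² + 0.14² + 0.07² + 0.26² + 0.11² = 0.0441 + 0.0441 + 0.0196 + 0.0049 + 0.0676 + 0.0121 = 0.1924
B_C = 1 / 0.1924 = 5.1975
Σp_Dᵢ² = 0.02² + 0.04² + 0.18² + 0.22² + 0.22² + 0.32² = 0.0004 + 0.0016 + 0.0324 + 0.0484 + 0.0484 + 0.1024 = 0.2336
B_D = 1 / 0.2336 = 4.2808
Σp_Aᵢ² = 0.13² + 0.11² + 0.36² + 0.33² + 0.05² + 0.02² = 0.0169 + 0.0121 + 0.1296 + 0.1089 + 0.0025 + 0.0004 = 0.2704
B_A = 1 / 0.2704 = 3.6982
Ranking by B (broadest → narrowest): Species C (5.20) > Species D (4.28) > Species A (3.70)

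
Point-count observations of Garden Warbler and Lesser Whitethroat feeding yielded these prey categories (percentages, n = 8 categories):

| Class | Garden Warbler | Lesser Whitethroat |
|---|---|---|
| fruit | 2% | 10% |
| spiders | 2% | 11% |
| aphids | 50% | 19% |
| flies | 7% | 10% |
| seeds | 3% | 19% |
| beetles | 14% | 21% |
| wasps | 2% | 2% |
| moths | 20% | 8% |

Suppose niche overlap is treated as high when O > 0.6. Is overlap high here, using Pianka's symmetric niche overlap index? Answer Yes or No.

Convert percentages to proportions (divide by 100).
Σ p₁ᵢp₂ᵢ = 0.0020 + 0.0022 + 0.0950 + 0.0070 + 0.0057 + 0.0294 + 0.0004 + 0.0160 = 0.1577
Σp_1ᵢ² = 0.02² + 0.02² + 0.50² + 0.07² + 0.03² + 0.14² + 0.02² + 0.20² = 0.0004 + 0.0004 + 0.2500 + 0.0049 + 0.0009 + 0.0196 + 0.0004 + 0.0400 = 0.3166
Σp_2ᵢ² = 0.10² + 0.11² + 0.19² + 0.10² + 0.19² + 0.21² + 0.02² + 0.08² = 0.0100 + 0.0121 + 0.0361 + 0.0100 + 0.0361 + 0.0441 + 0.0004 + 0.0064 = 0.1552
O = 0.1577 / √(0.3166 × 0.1552) = 0.1577 / 0.22167 = 0.7114
O = 0.7114 > 0.6 → Yes.

Yes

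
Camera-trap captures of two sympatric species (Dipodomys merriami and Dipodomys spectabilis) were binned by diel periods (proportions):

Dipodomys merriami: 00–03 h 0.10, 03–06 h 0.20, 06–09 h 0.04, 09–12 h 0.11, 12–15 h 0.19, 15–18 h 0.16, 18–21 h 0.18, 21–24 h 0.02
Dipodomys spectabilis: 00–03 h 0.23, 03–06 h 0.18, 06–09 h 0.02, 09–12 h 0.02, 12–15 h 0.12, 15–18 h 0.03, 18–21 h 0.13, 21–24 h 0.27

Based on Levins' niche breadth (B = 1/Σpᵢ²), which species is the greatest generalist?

Dipodomys merriami

Σp_merrᵢ² = 0.10² + 0.20² + 0.04² + 0.11² + 0.19² + 0.16² + 0.18² + 0.02² = 0.0100 + 0.0400 + 0.0016 + 0.0121 + 0.0361 + 0.0256 + 0.0324 + 0.0004 = 0.1582
B_merr = 1 / 0.1582 = 6.3211
Σp_specᵢ² = 0.23² + 0.18² + 0.02² + 0.02² + 0.12² + 0.03² + 0.13² + 0.27² = 0.0529 + 0.0324 + 0.0004 + 0.0004 + 0.0144 + 0.0009 + 0.0169 + 0.0729 = 0.1912
B_spec = 1 / 0.1912 = 5.2301
Highest B → broadest niche (most generalist): Dipodomys merriami (B = 6.32).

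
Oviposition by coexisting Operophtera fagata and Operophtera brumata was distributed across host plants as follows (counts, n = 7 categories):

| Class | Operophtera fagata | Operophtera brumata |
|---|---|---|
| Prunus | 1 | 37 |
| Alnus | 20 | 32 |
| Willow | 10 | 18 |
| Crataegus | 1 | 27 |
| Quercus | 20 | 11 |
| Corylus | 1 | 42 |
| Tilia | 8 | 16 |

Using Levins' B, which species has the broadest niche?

Proportions for Operophtera fagata (n=61): 1/61=0.0164, 20/61=0.3279, 10/61=0.1639, 1/61=0.0164, 20/61=0.3279, 1/61=0.0164, 8/61=0.1311
Proportions for Operophtera brumata (n=183): 37/183=0.2022, 32/183=0.1749, 18/183=0.0984, 27/183=0.1475, 11/183=0.0601, 42/183=0.2295, 16/183=0.0874
Σp_fagaᵢ² = 0.0164² + 0.3279² + 0.1639² + 0.0164² + 0.3279² + 0.0164² + 0.1311² = 0.000269 + 0.107518 + 0.026863 + 0.000269 + 0.107518 + 0.000269 + 0.017187 = 0.259893
B_faga = 1 / 0.259893 = 3.8477
Σp_brumᵢ² = 0.2022² + 0.1749² + 0.0984² + 0.1475² + 0.0601² + 0.2295² + 0.0874² = 0.040885 + 0.030590 + 0.009683 + 0.021756 + 0.003612 + 0.052670 + 0.007639 = 0.166835
B_brum = 1 / 0.166835 = 5.9939
Highest B → broadest niche (most generalist): Operophtera brumata (B = 5.99).

Operophtera brumata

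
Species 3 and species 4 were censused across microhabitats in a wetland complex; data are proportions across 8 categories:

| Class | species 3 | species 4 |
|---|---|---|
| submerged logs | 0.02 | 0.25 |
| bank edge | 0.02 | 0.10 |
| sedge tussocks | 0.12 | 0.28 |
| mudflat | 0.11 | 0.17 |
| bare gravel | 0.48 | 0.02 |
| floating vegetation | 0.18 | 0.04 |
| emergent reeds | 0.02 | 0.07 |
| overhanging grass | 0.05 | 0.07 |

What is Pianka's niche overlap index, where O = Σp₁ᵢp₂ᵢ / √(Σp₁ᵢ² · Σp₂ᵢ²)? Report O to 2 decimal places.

0.34

Σ p₁ᵢp₂ᵢ = 0.0050 + 0.0020 + 0.0336 + 0.0187 + 0.0096 + 0.0072 + 0.0014 + 0.0035 = 0.0810
Σp_1ᵢ² = 0.02² + 0.02² + 0.12² + 0.11² + 0.48² + 0.18² + 0.02² + 0.05² = 0.0004 + 0.0004 + 0.0144 + 0.0121 + 0.2304 + 0.0324 + 0.0004 + 0.0025 = 0.2930
Σp_2ᵢ² = 0.25² + 0.10² + 0.28² + 0.17² + 0.02² + 0.04² + 0.07² + 0.07² = 0.0625 + 0.0100 + 0.0784 + 0.0289 + 0.0004 + 0.0016 + 0.0049 + 0.0049 = 0.1916
O = 0.0810 / √(0.2930 × 0.1916) = 0.0810 / 0.23694 = 0.3419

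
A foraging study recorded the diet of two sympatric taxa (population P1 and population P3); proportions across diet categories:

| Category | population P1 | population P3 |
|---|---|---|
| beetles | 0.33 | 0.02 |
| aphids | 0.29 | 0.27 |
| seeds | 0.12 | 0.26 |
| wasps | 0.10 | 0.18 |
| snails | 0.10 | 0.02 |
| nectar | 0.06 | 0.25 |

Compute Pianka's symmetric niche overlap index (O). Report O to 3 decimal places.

0.647

Σ p₁ᵢp₂ᵢ = 0.0066 + 0.0783 + 0.0312 + 0.0180 + 0.0020 + 0.0150 = 0.1511
Σp_1ᵢ² = 0.33² + 0.29² + 0.12² + 0.10² + 0.10² + 0.06² = 0.1089 + 0.0841 + 0.0144 + 0.0100 + 0.0100 + 0.0036 = 0.2310
Σp_2ᵢ² = 0.02² + 0.27² + 0.26² + 0.18² + 0.02² + 0.25² = 0.0004 + 0.0729 + 0.0676 + 0.0324 + 0.0004 + 0.0625 = 0.2362
O = 0.1511 / √(0.2310 × 0.2362) = 0.1511 / 0.233586 = 0.64687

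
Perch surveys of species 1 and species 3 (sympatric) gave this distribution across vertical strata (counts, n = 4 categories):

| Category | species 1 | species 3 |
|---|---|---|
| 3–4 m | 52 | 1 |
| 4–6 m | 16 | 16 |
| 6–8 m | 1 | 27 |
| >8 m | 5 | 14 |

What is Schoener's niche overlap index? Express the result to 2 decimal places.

Proportions for species 1 (n=74): 52/74=0.7027, 16/74=0.2162, 1/74=0.0135, 5/74=0.0676
Proportions for species 3 (n=58): 1/58=0.0172, 16/58=0.2759, 27/58=0.4655, 14/58=0.2414
Σ|p₁ᵢ − p₂ᵢ| = 0.6855 + 0.0597 + 0.4520 + 0.1738 = 1.3710
D = 1 − ½ × 1.3710 = 1 − 0.68550 = 0.31450

0.31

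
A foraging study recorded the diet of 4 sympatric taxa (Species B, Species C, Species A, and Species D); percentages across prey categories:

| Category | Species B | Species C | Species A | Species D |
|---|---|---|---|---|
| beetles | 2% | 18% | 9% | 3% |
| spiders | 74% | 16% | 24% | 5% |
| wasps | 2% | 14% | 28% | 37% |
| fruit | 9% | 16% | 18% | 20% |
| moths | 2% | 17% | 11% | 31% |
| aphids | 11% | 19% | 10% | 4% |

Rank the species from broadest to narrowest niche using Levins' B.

Convert percentages to proportions (divide by 100).
Σp_Bᵢ² = 0.02² + 0.74² + 0.02² + 0.09² + 0.02² + 0.11² = 0.0004 + 0.5476 + 0.0004 + 0.0081 + 0.0004 + 0.0121 = 0.5690
B_B = 1 / 0.5690 = 1.7575
Σp_Cᵢ² = 0.18² + 0.16² + 0.14² + 0.16² + 0.17² + 0.19² = 0.0324 + 0.0256 + 0.0196 + 0.0256 + 0.0289 + 0.0361 = 0.1682
B_C = 1 / 0.1682 = 5.9453
Σp_Aᵢ² = 0.09² + 0.24² + 0.28² + 0.18² + 0.11² + 0.10² = 0.0081 + 0.0576 + 0.0784 + 0.0324 + 0.0121 + 0.0100 = 0.1986
B_A = 1 / 0.1986 = 5.0352
Σp_Dᵢ² = 0.03² + 0.05² + 0.37² + 0.20² + 0.31² + 0.04² = 0.0009 + 0.0025 + 0.1369 + 0.0400 + 0.0961 + 0.0016 = 0.2780
B_D = 1 / 0.2780 = 3.5971
Ranking by B (broadest → narrowest): Species C (5.95) > Species A (5.04) > Species D (3.60) > Species B (1.76)

Species C > Species A > Species D > Species B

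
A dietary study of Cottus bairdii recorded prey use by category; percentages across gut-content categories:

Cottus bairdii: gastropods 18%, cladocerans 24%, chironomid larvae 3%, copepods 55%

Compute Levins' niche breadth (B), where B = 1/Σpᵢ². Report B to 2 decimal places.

2.54

Convert percentages to proportions (divide by 100).
Σpᵢ² = 0.18² + 0.24² + 0.03² + 0.55² = 0.0324 + 0.0576 + 0.0009 + 0.3025 = 0.3934
B = 1 / 0.3934 = 2.5419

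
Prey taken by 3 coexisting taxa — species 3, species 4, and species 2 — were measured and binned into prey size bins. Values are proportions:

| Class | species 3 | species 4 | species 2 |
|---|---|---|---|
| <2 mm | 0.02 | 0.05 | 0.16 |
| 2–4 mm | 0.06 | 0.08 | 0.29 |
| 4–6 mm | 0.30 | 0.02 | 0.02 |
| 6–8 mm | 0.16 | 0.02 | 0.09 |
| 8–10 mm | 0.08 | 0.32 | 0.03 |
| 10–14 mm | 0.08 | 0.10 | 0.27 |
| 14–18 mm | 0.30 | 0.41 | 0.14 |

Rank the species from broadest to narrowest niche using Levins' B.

species 2 > species 3 > species 4

Σp_3ᵢ² = 0.02² + 0.06² + 0.30² + 0.16² + 0.08² + 0.08² + 0.30² = 0.0004 + 0.0036 + 0.0900 + 0.0256 + 0.0064 + 0.0064 + 0.0900 = 0.2224
B_3 = 1 / 0.2224 = 4.4964
Σp_4ᵢ² = 0.05² + 0.08² + 0.02² + 0.02² + 0.32² + 0.10² + 0.41² = 0.0025 + 0.0064 + 0.0004 + 0.0004 + 0.1024 + 0.0100 + 0.1681 = 0.2902
B_4 = 1 / 0.2902 = 3.4459
Σp_2ᵢ² = 0.16² + 0.29² + 0.02² + 0.09² + 0.03² + 0.27² + 0.14² = 0.0256 + 0.0841 + 0.0004 + 0.0081 + 0.0009 + 0.0729 + 0.0196 = 0.2116
B_2 = 1 / 0.2116 = 4.7259
Ranking by B (broadest → narrowest): species 2 (4.73) > species 3 (4.50) > species 4 (3.45)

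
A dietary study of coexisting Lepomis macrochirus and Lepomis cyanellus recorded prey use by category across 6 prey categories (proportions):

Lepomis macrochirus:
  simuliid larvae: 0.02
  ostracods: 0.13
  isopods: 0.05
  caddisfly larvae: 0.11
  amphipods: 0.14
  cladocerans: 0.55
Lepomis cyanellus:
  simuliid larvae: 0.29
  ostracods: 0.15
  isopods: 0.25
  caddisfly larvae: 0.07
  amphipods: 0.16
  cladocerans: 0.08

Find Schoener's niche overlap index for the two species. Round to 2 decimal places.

0.49

Σ|p₁ᵢ − p₂ᵢ| = 0.27 + 0.02 + 0.20 + 0.04 + 0.02 + 0.47 = 1.02
D = 1 − ½ × 1.02 = 1 − 0.510 = 0.4900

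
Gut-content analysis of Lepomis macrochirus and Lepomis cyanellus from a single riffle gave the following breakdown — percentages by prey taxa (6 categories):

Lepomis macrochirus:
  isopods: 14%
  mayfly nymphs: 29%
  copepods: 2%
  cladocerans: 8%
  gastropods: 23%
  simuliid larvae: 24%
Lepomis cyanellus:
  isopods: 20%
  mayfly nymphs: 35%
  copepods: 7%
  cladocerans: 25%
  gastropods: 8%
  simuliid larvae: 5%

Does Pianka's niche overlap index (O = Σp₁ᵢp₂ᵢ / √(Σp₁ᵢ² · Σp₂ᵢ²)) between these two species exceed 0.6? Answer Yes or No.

Convert percentages to proportions (divide by 100).
Σ p₁ᵢp₂ᵢ = 0.0280 + 0.1015 + 0.0014 + 0.0200 + 0.0184 + 0.0120 = 0.1813
Σp_1ᵢ² = 0.14² + 0.29² + 0.02² + 0.08² + 0.23² + 0.24² = 0.0196 + 0.0841 + 0.0004 + 0.0064 + 0.0529 + 0.0576 = 0.2210
Σp_2ᵢ² = 0.20² + 0.35² + 0.07² + 0.25² + 0.08² + 0.05² = 0.0400 + 0.1225 + 0.0049 + 0.0625 + 0.0064 + 0.0025 = 0.2388
O = 0.1813 / √(0.2210 × 0.2388) = 0.1813 / 0.22973 = 0.7892
O = 0.7892 > 0.6 → Yes.

Yes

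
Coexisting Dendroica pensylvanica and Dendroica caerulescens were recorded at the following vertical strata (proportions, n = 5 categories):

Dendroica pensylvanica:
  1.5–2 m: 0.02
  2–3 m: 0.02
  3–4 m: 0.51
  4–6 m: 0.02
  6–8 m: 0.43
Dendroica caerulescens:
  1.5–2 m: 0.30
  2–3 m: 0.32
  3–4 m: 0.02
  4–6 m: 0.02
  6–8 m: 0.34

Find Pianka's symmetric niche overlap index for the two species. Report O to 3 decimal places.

0.456

Σ p₁ᵢp₂ᵢ = 0.0060 + 0.0064 + 0.0102 + 0.0004 + 0.1462 = 0.1692
Σp_1ᵢ² = 0.02² + 0.02² + 0.51² + 0.02² + 0.43² = 0.0004 + 0.0004 + 0.2601 + 0.0004 + 0.1849 = 0.4462
Σp_2ᵢ² = 0.30² + 0.32² + 0.02² + 0.02² + 0.34² = 0.0900 + 0.1024 + 0.0004 + 0.0004 + 0.1156 = 0.3088
O = 0.1692 / √(0.4462 × 0.3088) = 0.1692 / 0.371196 = 0.45582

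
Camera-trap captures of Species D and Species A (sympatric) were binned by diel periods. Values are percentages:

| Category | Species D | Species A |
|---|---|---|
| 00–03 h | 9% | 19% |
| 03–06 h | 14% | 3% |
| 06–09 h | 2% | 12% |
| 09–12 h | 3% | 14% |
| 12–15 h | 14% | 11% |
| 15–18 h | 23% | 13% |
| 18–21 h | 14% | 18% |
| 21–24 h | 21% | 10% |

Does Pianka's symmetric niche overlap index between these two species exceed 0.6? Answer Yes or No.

Convert percentages to proportions (divide by 100).
Σ p₁ᵢp₂ᵢ = 0.0171 + 0.0042 + 0.0024 + 0.0042 + 0.0154 + 0.0299 + 0.0252 + 0.0210 = 0.1194
Σp_1ᵢ² = 0.09² + 0.14² + 0.02² + 0.03² + 0.14² + 0.23² + 0.14² + 0.21² = 0.0081 + 0.0196 + 0.0004 + 0.0009 + 0.0196 + 0.0529 + 0.0196 + 0.0441 = 0.1652
Σp_2ᵢ² = 0.19² + 0.03² + 0.12² + 0.14² + 0.11² + 0.13² + 0.18² + 0.10² = 0.0361 + 0.0009 + 0.0144 + 0.0196 + 0.0121 + 0.0169 + 0.0324 + 0.0100 = 0.1424
O = 0.1194 / √(0.1652 × 0.1424) = 0.1194 / 0.15338 = 0.7785
O = 0.7785 > 0.6 → Yes.

Yes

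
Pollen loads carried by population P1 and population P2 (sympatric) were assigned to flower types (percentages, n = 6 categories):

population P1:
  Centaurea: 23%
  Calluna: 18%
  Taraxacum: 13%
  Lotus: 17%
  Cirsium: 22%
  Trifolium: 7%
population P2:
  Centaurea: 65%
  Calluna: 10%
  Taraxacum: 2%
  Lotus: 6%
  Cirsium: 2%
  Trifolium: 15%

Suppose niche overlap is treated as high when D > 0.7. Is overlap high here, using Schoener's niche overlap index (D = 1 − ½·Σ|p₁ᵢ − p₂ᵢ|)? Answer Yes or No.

Convert percentages to proportions (divide by 100).
Σ|p₁ᵢ − p₂ᵢ| = 0.42 + 0.08 + 0.11 + 0.11 + 0.20 + 0.08 = 1.00
D = 1 − ½ × 1.00 = 1 − 0.500 = 0.5000
D = 0.5000 < 0.7 → No.

No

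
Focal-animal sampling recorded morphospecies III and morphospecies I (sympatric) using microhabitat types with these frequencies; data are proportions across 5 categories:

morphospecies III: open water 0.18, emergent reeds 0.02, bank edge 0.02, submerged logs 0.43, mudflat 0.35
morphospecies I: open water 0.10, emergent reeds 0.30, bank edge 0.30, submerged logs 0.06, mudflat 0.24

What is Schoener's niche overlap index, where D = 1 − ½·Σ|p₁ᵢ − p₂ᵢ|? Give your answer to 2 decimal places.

0.44

Σ|p₁ᵢ − p₂ᵢ| = 0.08 + 0.28 + 0.28 + 0.37 + 0.11 = 1.12
D = 1 − ½ × 1.12 = 1 − 0.560 = 0.4400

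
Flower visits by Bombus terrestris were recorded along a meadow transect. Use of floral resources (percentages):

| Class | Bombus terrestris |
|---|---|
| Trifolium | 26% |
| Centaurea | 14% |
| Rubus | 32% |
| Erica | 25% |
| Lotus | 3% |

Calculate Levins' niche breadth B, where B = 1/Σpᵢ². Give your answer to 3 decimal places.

3.953

Convert percentages to proportions (divide by 100).
Σpᵢ² = 0.26² + 0.14² + 0.32² + 0.25² + 0.03² = 0.0676 + 0.0196 + 0.1024 + 0.0625 + 0.0009 = 0.2530
B = 1 / 0.2530 = 3.95257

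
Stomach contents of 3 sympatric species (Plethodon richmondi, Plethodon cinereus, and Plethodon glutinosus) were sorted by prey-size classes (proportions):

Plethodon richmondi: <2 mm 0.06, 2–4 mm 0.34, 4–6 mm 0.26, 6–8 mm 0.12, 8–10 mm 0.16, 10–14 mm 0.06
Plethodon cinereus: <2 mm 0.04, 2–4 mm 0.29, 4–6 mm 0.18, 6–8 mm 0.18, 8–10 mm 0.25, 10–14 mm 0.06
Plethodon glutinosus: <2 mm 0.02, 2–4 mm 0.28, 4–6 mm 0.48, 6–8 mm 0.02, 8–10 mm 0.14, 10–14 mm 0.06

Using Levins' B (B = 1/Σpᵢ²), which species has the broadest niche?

Plethodon cinereus

Σp_richᵢ² = 0.06² + 0.34² + 0.26² + 0.12² + 0.16² + 0.06² = 0.0036 + 0.1156 + 0.0676 + 0.0144 + 0.0256 + 0.0036 = 0.2304
B_rich = 1 / 0.2304 = 4.3403
Σp_cineᵢ² = 0.04² + 0.29² + 0.18² + 0.18² + 0.25² + 0.06² = 0.0016 + 0.0841 + 0.0324 + 0.0324 + 0.0625 + 0.0036 = 0.2166
B_cine = 1 / 0.2166 = 4.6168
Σp_glutᵢ² = 0.02² + 0.28² + 0.48² + 0.02² + 0.14² + 0.06² = 0.0004 + 0.0784 + 0.2304 + 0.0004 + 0.0196 + 0.0036 = 0.3328
B_glut = 1 / 0.3328 = 3.0048
Highest B → broadest niche (most generalist): Plethodon cinereus (B = 4.62).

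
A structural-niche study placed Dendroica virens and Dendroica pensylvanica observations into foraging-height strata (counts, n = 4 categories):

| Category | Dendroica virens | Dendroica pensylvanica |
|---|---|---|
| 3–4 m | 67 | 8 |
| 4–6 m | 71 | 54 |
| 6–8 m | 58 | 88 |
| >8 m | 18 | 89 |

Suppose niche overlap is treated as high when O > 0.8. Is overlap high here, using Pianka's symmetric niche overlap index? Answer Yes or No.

No

Proportions for Dendroica virens (n=214): 67/214=0.3131, 71/214=0.3318, 58/214=0.2710, 18/214=0.0841
Proportions for Dendroica pensylvanica (n=239): 8/239=0.0335, 54/239=0.2259, 88/239=0.3682, 89/239=0.3724
Σ p₁ᵢp₂ᵢ = 0.010489 + 0.074954 + 0.099782 + 0.031319 = 0.216544
Σp_1ᵢ² = 0.3131² + 0.3318² + 0.2710² + 0.0841² = 0.098032 + 0.110091 + 0.073441 + 0.007073 = 0.288637
Σp_2ᵢ² = 0.0335² + 0.2259² + 0.3682² + 0.3724² = 0.001122 + 0.051031 + 0.135571 + 0.138682 = 0.326406
O = 0.216544 / √(0.288637 × 0.326406) = 0.216544 / 0.3069411 = 0.7055
O = 0.7055 < 0.8 → No.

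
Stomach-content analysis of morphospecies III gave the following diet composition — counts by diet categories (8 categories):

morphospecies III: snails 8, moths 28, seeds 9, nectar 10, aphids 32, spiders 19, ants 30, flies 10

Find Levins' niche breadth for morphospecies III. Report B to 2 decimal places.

Proportions for morphospecies III (n=146): 8/146=0.0548, 28/146=0.1918, 9/146=0.0616, 10/146=0.0685, 32/146=0.2192, 19/146=0.1301, 30/146=0.2055, 10/146=0.0685
Σpᵢ² = 0.0548² + 0.1918² + 0.0616² + 0.0685² + 0.2192² + 0.1301² + 0.2055² + 0.0685² = 0.003003 + 0.036787 + 0.003795 + 0.004692 + 0.048049 + 0.016926 + 0.042230 + 0.004692 = 0.160174
B = 1 / 0.160174 = 6.2432

6.24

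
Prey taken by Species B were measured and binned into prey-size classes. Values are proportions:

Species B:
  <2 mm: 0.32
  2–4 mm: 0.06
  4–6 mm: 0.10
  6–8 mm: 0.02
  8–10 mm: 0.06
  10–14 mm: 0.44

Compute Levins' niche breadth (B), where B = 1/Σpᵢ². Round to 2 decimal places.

3.19

Σpᵢ² = 0.32² + 0.06² + 0.10² + 0.02² + 0.06² + 0.44² = 0.1024 + 0.0036 + 0.0100 + 0.0004 + 0.0036 + 0.1936 = 0.3136
B = 1 / 0.3136 = 3.1888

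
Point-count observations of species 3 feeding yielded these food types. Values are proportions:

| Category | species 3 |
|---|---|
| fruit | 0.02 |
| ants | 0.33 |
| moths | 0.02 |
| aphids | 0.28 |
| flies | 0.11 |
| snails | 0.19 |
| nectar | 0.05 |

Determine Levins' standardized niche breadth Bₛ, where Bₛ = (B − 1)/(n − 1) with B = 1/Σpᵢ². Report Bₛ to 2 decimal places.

0.53

Σpᵢ² = 0.02² + 0.33² + 0.02² + 0.28² + 0.11² + 0.19² + 0.05² = 0.0004 + 0.1089 + 0.0004 + 0.0784 + 0.0121 + 0.0361 + 0.0025 = 0.2388
B = 1 / 0.2388 = 4.1876
Bₛ = (B − 1)/(n − 1) = (4.1876 − 1)/(7 − 1) = 3.1876/6 = 0.5313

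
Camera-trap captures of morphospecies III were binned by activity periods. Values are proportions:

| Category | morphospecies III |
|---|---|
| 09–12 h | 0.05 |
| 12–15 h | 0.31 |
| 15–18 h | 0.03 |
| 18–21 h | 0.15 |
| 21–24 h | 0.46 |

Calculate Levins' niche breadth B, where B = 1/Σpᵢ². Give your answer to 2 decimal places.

3.00

Σpᵢ² = 0.05² + 0.31² + 0.03² + 0.15² + 0.46² = 0.0025 + 0.0961 + 0.0009 + 0.0225 + 0.2116 = 0.3336
B = 1 / 0.3336 = 2.9976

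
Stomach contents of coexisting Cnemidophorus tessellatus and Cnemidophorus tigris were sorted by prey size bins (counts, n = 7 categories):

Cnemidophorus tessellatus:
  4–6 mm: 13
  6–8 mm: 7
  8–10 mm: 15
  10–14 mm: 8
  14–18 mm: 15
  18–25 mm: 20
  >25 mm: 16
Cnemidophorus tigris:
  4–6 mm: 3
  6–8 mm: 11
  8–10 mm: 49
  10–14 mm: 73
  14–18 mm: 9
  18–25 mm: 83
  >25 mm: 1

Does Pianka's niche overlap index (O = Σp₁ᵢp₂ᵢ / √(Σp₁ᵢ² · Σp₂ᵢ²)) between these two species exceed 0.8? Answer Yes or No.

No

Proportions for Cnemidophorus tessellatus (n=94): 13/94=0.1383, 7/94=0.0745, 15/94=0.1596, 8/94=0.0851, 15/94=0.1596, 20/94=0.2128, 16/94=0.1702
Proportions for Cnemidophorus tigris (n=229): 3/229=0.0131, 11/229=0.0480, 49/229=0.2140, 73/229=0.3188, 9/229=0.0393, 83/229=0.3624, 1/229=0.0044
Σ p₁ᵢp₂ᵢ = 0.001812 + 0.003576 + 0.034154 + 0.027130 + 0.006272 + 0.077119 + 0.000749 = 0.150812
Σp_1ᵢ² = 0.1383² + 0.0745² + 0.1596² + 0.0851² + 0.1596² + 0.2128² + 0.1702² = 0.019127 + 0.005550 + 0.025472 + 0.007242 + 0.025472 + 0.045284 + 0.028968 = 0.157115
Σp_2ᵢ² = 0.0131² + 0.0480² + 0.2140² + 0.3188² + 0.0393² + 0.3624² + 0.0044² = 0.000172 + 0.002304 + 0.045796 + 0.101633 + 0.001544 + 0.131334 + 0.000019 = 0.282802
O = 0.150812 / √(0.157115 × 0.282802) = 0.150812 / 0.2107900 = 0.7155
O = 0.7155 < 0.8 → No.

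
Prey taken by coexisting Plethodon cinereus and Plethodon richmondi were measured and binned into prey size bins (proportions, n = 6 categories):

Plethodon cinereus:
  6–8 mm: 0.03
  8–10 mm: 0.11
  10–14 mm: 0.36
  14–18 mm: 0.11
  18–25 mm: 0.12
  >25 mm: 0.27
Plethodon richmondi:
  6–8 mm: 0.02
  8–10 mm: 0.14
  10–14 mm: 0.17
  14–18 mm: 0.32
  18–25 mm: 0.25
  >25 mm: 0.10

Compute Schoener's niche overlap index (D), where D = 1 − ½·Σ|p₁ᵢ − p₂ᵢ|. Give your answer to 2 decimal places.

Σ|p₁ᵢ − p₂ᵢ| = 0.01 + 0.03 + 0.19 + 0.21 + 0.13 + 0.17 = 0.74
D = 1 − ½ × 0.74 = 1 − 0.370 = 0.6300

0.63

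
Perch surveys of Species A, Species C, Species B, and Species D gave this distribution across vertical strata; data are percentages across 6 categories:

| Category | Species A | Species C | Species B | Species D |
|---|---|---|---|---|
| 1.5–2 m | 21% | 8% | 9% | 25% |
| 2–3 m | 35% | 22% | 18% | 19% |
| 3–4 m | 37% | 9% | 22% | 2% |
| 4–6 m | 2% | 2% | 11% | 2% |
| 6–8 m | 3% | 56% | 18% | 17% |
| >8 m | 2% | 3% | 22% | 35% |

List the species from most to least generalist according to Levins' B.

Convert percentages to proportions (divide by 100).
Σp_Aᵢ² = 0.21² + 0.35² + 0.37² + 0.02² + 0.03² + 0.02² = 0.0441 + 0.1225 + 0.1369 + 0.0004 + 0.0009 + 0.0004 = 0.3052
B_A = 1 / 0.3052 = 3.2765
Σp_Cᵢ² = 0.08² + 0.22² + 0.09² + 0.02² + 0.56² + 0.03² = 0.0064 + 0.0484 + 0.0081 + 0.0004 + 0.3136 + 0.0009 = 0.3778
B_C = 1 / 0.3778 = 2.6469
Σp_Bᵢ² = 0.09² + 0.18² + 0.22² + 0.11² + 0.18² + 0.22² = 0.0081 + 0.0324 + 0.0484 + 0.0121 + 0.0324 + 0.0484 = 0.1818
B_B = 1 / 0.1818 = 5.5006
Σp_Dᵢ² = 0.25² + 0.19² + 0.02² + 0.02² + 0.17² + 0.35² = 0.0625 + 0.0361 + 0.0004 + 0.0004 + 0.0289 + 0.1225 = 0.2508
B_D = 1 / 0.2508 = 3.9872
Ranking by B (broadest → narrowest): Species B (5.50) > Species D (3.99) > Species A (3.28) > Species C (2.65)

Species B > Species D > Species A > Species C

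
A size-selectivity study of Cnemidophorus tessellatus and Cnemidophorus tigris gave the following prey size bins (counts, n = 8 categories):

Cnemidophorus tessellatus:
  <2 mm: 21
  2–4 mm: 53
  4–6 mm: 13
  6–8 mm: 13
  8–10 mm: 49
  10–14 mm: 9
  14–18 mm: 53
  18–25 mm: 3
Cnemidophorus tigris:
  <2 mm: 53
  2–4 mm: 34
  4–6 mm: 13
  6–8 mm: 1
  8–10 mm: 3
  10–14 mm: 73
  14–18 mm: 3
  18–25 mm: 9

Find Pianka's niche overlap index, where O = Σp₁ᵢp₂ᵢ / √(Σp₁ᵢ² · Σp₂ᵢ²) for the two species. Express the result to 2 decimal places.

Proportions for Cnemidophorus tessellatus (n=214): 21/214=0.0981, 53/214=0.2477, 13/214=0.0607, 13/214=0.0607, 49/214=0.2290, 9/214=0.0421, 53/214=0.2477, 3/214=0.0140
Proportions for Cnemidophorus tigris (n=189): 53/189=0.2804, 34/189=0.1799, 13/189=0.0688, 1/189=0.0053, 3/189=0.0159, 73/189=0.3862, 3/189=0.0159, 9/189=0.0476
Σ p₁ᵢp₂ᵢ = 0.027507 + 0.044561 + 0.004176 + 0.000322 + 0.003641 + 0.016259 + 0.003938 + 0.000666 = 0.101070
Σp_1ᵢ² = 0.0981² + 0.2477² + 0.0607² + 0.0607² + 0.2290² + 0.0421² + 0.2477² + 0.0140² = 0.009624 + 0.061355 + 0.003684 + 0.003684 + 0.052441 + 0.001772 + 0.061355 + 0.000196 = 0.194111
Σp_2ᵢ² = 0.2804² + 0.1799² + 0.0688² + 0.0053² + 0.0159² + 0.3862² + 0.0159² + 0.0476² = 0.078624 + 0.032364 + 0.004733 + 0.000028 + 0.000253 + 0.149150 + 0.000253 + 0.002266 = 0.267671
O = 0.101070 / √(0.194111 × 0.267671) = 0.101070 / 0.2279427 = 0.4434

0.44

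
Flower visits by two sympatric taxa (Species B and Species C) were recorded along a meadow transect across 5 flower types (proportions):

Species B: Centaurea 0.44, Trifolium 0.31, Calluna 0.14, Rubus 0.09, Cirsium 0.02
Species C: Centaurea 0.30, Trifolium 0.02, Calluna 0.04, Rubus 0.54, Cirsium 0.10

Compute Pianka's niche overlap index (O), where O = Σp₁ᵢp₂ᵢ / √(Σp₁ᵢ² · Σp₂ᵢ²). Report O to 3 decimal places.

0.550

Σ p₁ᵢp₂ᵢ = 0.1320 + 0.0062 + 0.0056 + 0.0486 + 0.0020 = 0.1944
Σp_1ᵢ² = 0.44² + 0.31² + 0.14² + 0.09² + 0.02² = 0.1936 + 0.0961 + 0.0196 + 0.0081 + 0.0004 = 0.3178
Σp_2ᵢ² = 0.30² + 0.02² + 0.04² + 0.54² + 0.10² = 0.0900 + 0.0004 + 0.0016 + 0.2916 + 0.0100 = 0.3936
O = 0.1944 / √(0.3178 × 0.3936) = 0.1944 / 0.353675 = 0.54966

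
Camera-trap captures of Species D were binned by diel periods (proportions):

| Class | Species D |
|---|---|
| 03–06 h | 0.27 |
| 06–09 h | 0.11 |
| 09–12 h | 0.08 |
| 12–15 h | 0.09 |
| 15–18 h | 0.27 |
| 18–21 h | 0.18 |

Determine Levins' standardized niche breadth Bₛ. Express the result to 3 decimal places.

Σpᵢ² = 0.27² + 0.11² + 0.08² + 0.09² + 0.27² + 0.18² = 0.0729 + 0.0121 + 0.0064 + 0.0081 + 0.0729 + 0.0324 = 0.2048
B = 1 / 0.2048 = 4.88281
Bₛ = (B − 1)/(n − 1) = (4.88281 − 1)/(6 − 1) = 3.88281/5 = 0.77656

0.777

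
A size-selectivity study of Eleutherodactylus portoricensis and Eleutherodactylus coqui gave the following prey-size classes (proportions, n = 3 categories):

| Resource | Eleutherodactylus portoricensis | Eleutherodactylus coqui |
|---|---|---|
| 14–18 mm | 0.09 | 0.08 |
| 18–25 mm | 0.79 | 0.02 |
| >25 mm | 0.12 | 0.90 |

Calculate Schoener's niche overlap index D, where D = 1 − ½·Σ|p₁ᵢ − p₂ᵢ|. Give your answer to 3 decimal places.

Σ|p₁ᵢ − p₂ᵢ| = 0.01 + 0.77 + 0.78 = 1.56
D = 1 − ½ × 1.56 = 1 − 0.780 = 0.22000

0.220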